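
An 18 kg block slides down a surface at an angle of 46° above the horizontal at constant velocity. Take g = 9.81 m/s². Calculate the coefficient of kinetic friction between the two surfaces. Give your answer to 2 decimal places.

At constant velocity the net force along the incline is zero: mg sin 46° = μ mg cos 46°.
So μ = tan 46° = 0.7193 / 0.6947 = 1.0354.

1.04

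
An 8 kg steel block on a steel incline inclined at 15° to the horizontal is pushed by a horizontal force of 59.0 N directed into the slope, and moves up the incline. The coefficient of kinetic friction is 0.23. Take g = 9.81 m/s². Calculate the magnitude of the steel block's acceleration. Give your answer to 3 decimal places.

The horizontal push has components F cos 15° = 59.0 × 0.9659 = 56.988 N up the incline and F sin 15° = 59.0 × 0.2588 = 15.269 N pressing into the surface.
The normal force is therefore N = mg cos 15° + F sin 15° = 75.804 + 15.269 = 91.073 N, and kinetic friction down the slope is μN = 0.23 × 91.073 = 20.947 N.
Along the incline: F cos 15° − mg sin 15° − μN = ma, so 56.988 − 20.311 − 20.947 = 8 a, giving a = 1.9663 m/s².

1.966 m/s²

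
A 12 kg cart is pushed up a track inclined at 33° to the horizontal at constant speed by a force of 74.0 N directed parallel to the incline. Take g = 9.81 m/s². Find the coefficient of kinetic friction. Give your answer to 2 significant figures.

0.10

At constant speed ΣF = 0 along the incline. The applied 74.0 N acts up the slope; the weight component mg sin 33° = 64.115 N and kinetic friction μN both act down the slope.
So 74.0 = 64.115 + μ × 98.728, giving μ = (74.0 − 64.115) / 98.728 = 0.1001.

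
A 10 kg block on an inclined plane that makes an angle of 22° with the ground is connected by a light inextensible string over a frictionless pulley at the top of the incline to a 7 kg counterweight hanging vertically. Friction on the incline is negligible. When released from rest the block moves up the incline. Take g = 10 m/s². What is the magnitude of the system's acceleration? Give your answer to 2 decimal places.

1.91 m/s²

For the block on the incline: the weight component along the slope is m₁g sin 22° = 10 × 10 × 0.3746 = 37.460 N and the normal force is N = m₁g cos 22° = 92.718 N.
Newton's second law for the block (up-slope positive): T − 37.460 = 10 a. For the hanging counterweight (downward positive): 7 × 10 − T = 7 a.
Adding the two equations eliminates T: 32.540 = 17 a, so a = 1.9141 m/s².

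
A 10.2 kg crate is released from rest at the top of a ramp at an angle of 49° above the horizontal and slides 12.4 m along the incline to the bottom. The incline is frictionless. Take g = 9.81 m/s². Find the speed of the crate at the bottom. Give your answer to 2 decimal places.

13.55 m/s

The weight component along the incline is mg sin 49° = 75.518 N and the normal force is N = mg cos 49° = 65.647 N.
With no friction, a = g sin 49° = 7.4037 m/s².
Starting from rest over a distance of 12.4 m, v² = 2aL = 2 × 7.4037 × 12.4 = 183.6118, so v = 13.5503 m/s.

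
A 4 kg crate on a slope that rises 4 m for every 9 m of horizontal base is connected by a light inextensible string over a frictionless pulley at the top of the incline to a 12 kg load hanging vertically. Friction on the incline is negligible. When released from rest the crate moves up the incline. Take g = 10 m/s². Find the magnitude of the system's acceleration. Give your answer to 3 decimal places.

For the crate on the incline: the weight component along the slope is m₁g sin 23.96° = 4 × 10 × 0.4061 = 16.244 N and the normal force is N = m₁g cos 23.96° = 36.552 N.
Newton's second law for the crate (up-slope positive): T − 16.244 = 4 a. For the hanging load (downward positive): 12 × 10 − T = 12 a.
Adding the two equations eliminates T: 103.756 = 16 a, so a = 6.4848 m/s².

6.485 m/s²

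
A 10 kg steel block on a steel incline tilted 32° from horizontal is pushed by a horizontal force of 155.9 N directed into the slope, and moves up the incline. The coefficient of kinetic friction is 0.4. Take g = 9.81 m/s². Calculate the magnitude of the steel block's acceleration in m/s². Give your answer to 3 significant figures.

The horizontal push has components F cos 32° = 155.9 × 0.8480 = 132.203 N up the incline and F sin 32° = 155.9 × 0.5299 = 82.611 N pressing into the surface.
The normal force is therefore N = mg cos 32° + F sin 32° = 83.189 + 82.611 = 165.800 N, and kinetic friction down the slope is μN = 0.4 × 165.800 = 66.320 N.
Along the incline: F cos 32° − mg sin 32° − μN = ma, so 132.203 − 51.983 − 66.320 = 10 a, giving a = 1.3900 m/s².

1.39 m/s²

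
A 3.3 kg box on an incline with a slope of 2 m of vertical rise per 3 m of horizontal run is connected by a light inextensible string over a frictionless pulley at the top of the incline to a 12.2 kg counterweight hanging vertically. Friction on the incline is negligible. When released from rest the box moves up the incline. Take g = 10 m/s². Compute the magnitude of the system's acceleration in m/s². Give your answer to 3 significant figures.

For the box on the incline: the weight component along the slope is m₁g sin 33.69° = 3.3 × 10 × 0.5547 = 18.305 N and the normal force is N = m₁g cos 33.69° = 27.458 N.
Newton's second law for the box (up-slope positive): T − 18.305 = 3.3 a. For the hanging counterweight (downward positive): 12.2 × 10 − T = 12.2 a.
Adding the two equations eliminates T: 103.695 = 15.5 a, so a = 6.6900 m/s².

6.69 m/s²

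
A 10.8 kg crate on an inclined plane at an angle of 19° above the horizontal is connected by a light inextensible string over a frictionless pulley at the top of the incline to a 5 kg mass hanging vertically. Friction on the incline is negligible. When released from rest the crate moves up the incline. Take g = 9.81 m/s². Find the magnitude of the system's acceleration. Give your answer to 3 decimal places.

0.921 m/s²

For the crate on the incline: the weight component along the slope is m₁g sin 19° = 10.8 × 9.81 × 0.3256 = 34.497 N and the normal force is N = m₁g cos 19° = 100.176 N.
Newton's second law for the crate (up-slope positive): T − 34.497 = 10.8 a. For the hanging mass (downward positive): 5 × 9.81 − T = 5 a.
Adding the two equations eliminates T: 14.553 = 15.8 a, so a = 0.9211 m/s².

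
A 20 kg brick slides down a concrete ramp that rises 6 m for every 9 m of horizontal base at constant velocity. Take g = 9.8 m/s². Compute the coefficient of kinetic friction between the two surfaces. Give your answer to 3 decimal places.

0.667

At constant velocity the net force along the incline is zero: mg sin 33.69° = μ mg cos 33.69°.
So μ = tan 33.69° = 0.5547 / 0.8321 = 0.6666.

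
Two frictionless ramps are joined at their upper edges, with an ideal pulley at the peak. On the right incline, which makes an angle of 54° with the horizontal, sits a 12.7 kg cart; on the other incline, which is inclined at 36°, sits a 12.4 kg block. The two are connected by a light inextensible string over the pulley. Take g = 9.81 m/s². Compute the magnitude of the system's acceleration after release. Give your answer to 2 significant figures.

1.2 m/s²

Resolve each weight along its own incline: the 12.7 kg mass has component 12.7 × 9.81 × sin 54° = 100.793 N down its slope, and the 12.4 kg mass has 12.4 × 9.81 × sin 36° = 71.501 N down its slope.
The 12.7 kg side's 100.793 N exceeds the other side's 71.501 N, so that mass slides down and the 12.4 kg mass slides up. Taking that direction as positive, Newton's second law for the whole system gives 100.793 − 71.501 = (12.7 + 12.4) a, so a = 29.292 / 25.1 = 1.1670 m/s².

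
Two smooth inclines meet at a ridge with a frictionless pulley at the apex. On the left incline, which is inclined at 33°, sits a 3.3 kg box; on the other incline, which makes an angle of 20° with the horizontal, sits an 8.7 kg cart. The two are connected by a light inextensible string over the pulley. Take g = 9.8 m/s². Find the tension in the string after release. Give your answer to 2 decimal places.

20.79 N

Resolve each weight along its own incline: the 3.3 kg mass has component 3.3 × 9.8 × sin 33° = 17.614 N down its slope, and the 8.7 kg mass has 8.7 × 9.8 × sin 20° = 29.161 N down its slope.
The 8.7 kg side's 29.161 N exceeds the other side's 17.614 N, so that mass slides down and the 3.3 kg mass slides up. Taking that direction as positive, Newton's second law for the whole system gives 29.161 − 17.614 = (3.3 + 8.7) a, so a = 11.547 / 12 = 0.9623 m/s².
For the 3.3 kg mass (up-slope positive): T − 17.614 = 3.3 × 0.9623, so T = 20.790 N.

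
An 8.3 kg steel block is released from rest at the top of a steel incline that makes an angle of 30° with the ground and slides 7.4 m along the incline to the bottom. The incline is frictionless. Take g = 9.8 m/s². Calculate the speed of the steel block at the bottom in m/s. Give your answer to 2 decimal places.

8.52 m/s

The weight component along the incline is mg sin 30° = 40.670 N and the normal force is N = mg cos 30° = 70.443 N.
With no friction, a = g sin 30° = 4.9000 m/s².
Starting from rest over a distance of 7.4 m, v² = 2aL = 2 × 4.9000 × 7.4 = 72.5200, so v = 8.5159 m/s.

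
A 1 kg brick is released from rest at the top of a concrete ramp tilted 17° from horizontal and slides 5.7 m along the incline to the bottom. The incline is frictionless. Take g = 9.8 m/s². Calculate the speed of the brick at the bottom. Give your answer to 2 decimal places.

The weight component along the incline is mg sin 17° = 2.865 N and the normal force is N = mg cos 17° = 9.372 N.
With no friction, a = g sin 17° = 2.8652 m/s².
Starting from rest over a distance of 5.7 m, v² = 2aL = 2 × 2.8652 × 5.7 = 32.6633, so v = 5.7152 m/s.

5.72 m/s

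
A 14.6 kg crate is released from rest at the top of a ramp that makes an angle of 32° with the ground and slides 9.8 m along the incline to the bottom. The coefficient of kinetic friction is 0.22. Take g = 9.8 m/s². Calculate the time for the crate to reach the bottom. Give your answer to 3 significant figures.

2.41 s

The weight component along the incline is mg sin 32° = 75.821 N and the normal force is N = mg cos 32° = 121.339 N.
Friction up the slope is f = μN = 0.22 × 121.339 = 26.695 N, so the net downslope force is 75.821 − 26.695 = 49.126 N and a = 49.126 / 14.6 = 3.3648 m/s².
Starting from rest, L = ½at², so t = √(2L/a) = √(2 × 9.8 / 3.3648) = 2.4135 s.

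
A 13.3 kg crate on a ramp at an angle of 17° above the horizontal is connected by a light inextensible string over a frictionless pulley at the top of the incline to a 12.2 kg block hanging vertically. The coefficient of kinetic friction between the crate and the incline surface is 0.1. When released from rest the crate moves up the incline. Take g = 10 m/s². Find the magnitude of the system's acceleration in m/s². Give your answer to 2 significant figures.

2.8 m/s²

For the crate on the incline: the weight component along the slope is m₁g sin 17° = 13.3 × 10 × 0.2924 = 38.889 N and the normal force is N = m₁g cos 17° = 127.189 N.
Kinetic friction opposes the crate's motion up the incline: f = μN = 0.1 × 127.189 = 12.719 N acting down the slope.
Newton's second law for the crate (up-slope positive): T − 38.889 − 12.719 = 13.3 a. For the hanging block (downward positive): 12.2 × 10 − T = 12.2 a.
Adding the two equations eliminates T: 70.392 = 25.5 a, so a = 2.7605 m/s².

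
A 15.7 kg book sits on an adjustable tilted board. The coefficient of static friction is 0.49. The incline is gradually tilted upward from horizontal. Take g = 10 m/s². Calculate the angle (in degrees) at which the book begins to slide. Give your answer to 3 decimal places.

At the threshold of sliding, static friction is at its maximum μ_s N and exactly balances the weight component along the incline: mg sin θ = μ_s mg cos θ.
Hence tan θ = μ_s = 0.49, so θ = arctan(0.49) = 26.1049°.

26.105°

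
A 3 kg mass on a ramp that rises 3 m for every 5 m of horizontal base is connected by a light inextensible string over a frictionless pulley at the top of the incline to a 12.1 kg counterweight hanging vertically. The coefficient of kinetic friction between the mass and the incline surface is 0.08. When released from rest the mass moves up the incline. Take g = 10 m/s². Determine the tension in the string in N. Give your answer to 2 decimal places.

38.06 N

For the mass on the incline: the weight component along the slope is m₁g sin 30.96° = 3 × 10 × 0.5145 = 15.435 N and the normal force is N = m₁g cos 30.96° = 25.725 N.
Kinetic friction opposes the mass's motion up the incline: f = μN = 0.08 × 25.725 = 2.058 N acting down the slope.
Newton's second law for the mass (up-slope positive): T − 15.435 − 2.058 = 3 a. For the hanging counterweight (downward positive): 12.1 × 10 − T = 12.1 a.
Adding the two equations eliminates T: 103.507 = 15.1 a, so a = 6.8548 m/s².
Then from the hanging counterweight's equation, T = 12.1 × (10 − 6.8548) = 38.057 N.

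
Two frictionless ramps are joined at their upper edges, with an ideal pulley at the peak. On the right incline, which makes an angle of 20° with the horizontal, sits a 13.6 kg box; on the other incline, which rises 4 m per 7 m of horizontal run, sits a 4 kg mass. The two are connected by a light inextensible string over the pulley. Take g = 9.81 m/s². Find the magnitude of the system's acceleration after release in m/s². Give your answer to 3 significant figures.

Resolve each weight along its own incline: the 13.6 kg mass has component 13.6 × 9.81 × sin 20° = 45.631 N down its slope, and the 4 kg mass has 4 × 9.81 × sin 29.74° = 19.468 N down its slope.
The 13.6 kg side's 45.631 N exceeds the other side's 19.468 N, so that mass slides down and the 4 kg mass slides up. Taking that direction as positive, Newton's second law for the whole system gives 45.631 − 19.468 = (13.6 + 4) a, so a = 26.163 / 17.6 = 1.4865 m/s².

1.49 m/s²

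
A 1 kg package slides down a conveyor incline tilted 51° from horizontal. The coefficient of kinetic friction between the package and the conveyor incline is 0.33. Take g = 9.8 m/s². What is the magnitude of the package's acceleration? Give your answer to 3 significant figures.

Resolving the weight along the incline: the component pulling the package down the slope is mg sin 51° = 1 × 9.8 × 0.7771 = 7.616 N, and the normal force is N = mg cos 51° = 1 × 9.8 × 0.6293 = 6.167 N.
Kinetic friction acts up the slope with magnitude f = μN = 0.33 × 6.167 = 2.035 N.
Net force along the incline is 7.616 − 2.035 = 5.581 N, so a = 5.581 / 1 = 5.5810 m/s².

5.58 m/s²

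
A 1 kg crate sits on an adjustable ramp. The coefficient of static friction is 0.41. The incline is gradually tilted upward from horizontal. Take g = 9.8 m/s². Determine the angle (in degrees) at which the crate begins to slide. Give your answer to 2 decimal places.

22.29°

At the threshold of sliding, static friction is at its maximum μ_s N and exactly balances the weight component along the incline: mg sin θ = μ_s mg cos θ.
Hence tan θ = μ_s = 0.41, so θ = arctan(0.41) = 22.2936°.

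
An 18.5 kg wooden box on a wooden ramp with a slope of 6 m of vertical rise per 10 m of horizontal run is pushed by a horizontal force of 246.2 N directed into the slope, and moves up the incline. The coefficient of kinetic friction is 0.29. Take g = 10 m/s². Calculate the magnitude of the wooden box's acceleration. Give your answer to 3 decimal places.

1.794 m/s²

The horizontal push has components F cos 30.96° = 246.2 × 0.8575 = 211.117 N up the incline and F sin 30.96° = 246.2 × 0.5145 = 126.670 N pressing into the surface.
The normal force is therefore N = mg cos 30.96° + F sin 30.96° = 158.638 + 126.670 = 285.308 N, and kinetic friction down the slope is μN = 0.29 × 285.308 = 82.739 N.
Along the incline: F cos 30.96° − mg sin 30.96° − μN = ma, so 211.117 − 95.182 − 82.739 = 18.5 a, giving a = 1.7944 m/s².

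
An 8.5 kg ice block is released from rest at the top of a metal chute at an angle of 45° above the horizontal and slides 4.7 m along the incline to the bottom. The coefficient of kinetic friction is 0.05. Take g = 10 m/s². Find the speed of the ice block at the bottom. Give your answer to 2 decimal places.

The weight component along the incline is mg sin 45° = 60.104 N and the normal force is N = mg cos 45° = 60.104 N.
Friction up the slope is f = μN = 0.05 × 60.104 = 3.005 N, so the net downslope force is 60.104 − 3.005 = 57.099 N and a = 57.099 / 8.5 = 6.7175 m/s².
Starting from rest over a distance of 4.7 m, v² = 2aL = 2 × 6.7175 × 4.7 = 63.1445, so v = 7.9464 m/s.

7.95 m/s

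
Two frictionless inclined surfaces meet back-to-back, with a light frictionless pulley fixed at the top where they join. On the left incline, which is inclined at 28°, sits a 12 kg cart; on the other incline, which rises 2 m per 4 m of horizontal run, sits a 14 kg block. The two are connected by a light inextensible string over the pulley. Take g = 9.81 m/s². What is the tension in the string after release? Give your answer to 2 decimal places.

Resolve each weight along its own incline: the 12 kg mass has component 12 × 9.81 × sin 28° = 55.266 N down its slope, and the 14 kg mass has 14 × 9.81 × sin 26.57° = 61.420 N down its slope.
The 14 kg side's 61.420 N exceeds the other side's 55.266 N, so that mass slides down and the 12 kg mass slides up. Taking that direction as positive, Newton's second law for the whole system gives 61.420 − 55.266 = (12 + 14) a, so a = 6.154 / 26 = 0.2367 m/s².
For the 12 kg mass (up-slope positive): T − 55.266 = 12 × 0.2367, so T = 58.106 N.

58.11 N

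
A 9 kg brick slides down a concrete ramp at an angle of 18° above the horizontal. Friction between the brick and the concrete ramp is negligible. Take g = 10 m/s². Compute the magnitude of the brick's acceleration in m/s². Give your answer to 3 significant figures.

3.09 m/s²

Resolving the weight along the incline: the component pulling the brick down the slope is mg sin 18° = 9 × 10 × 0.3090 = 27.810 N, and the normal force is N = mg cos 18° = 9 × 10 × 0.9511 = 85.599 N.
With no friction the net force along the incline is 27.810 N, so a = g sin 18° = 27.810 / 9 = 3.0900 m/s².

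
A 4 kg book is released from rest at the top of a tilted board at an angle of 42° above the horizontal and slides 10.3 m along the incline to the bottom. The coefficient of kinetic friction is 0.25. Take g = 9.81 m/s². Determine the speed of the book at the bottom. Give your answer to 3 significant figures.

9.88 m/s

The weight component along the incline is mg sin 42° = 26.257 N and the normal force is N = mg cos 42° = 29.161 N.
Friction up the slope is f = μN = 0.25 × 29.161 = 7.290 N, so the net downslope force is 26.257 − 7.290 = 18.967 N and a = 18.967 / 4 = 4.7417 m/s².
Starting from rest over a distance of 10.3 m, v² = 2aL = 2 × 4.7417 × 10.3 = 97.6790, so v = 9.8833 m/s.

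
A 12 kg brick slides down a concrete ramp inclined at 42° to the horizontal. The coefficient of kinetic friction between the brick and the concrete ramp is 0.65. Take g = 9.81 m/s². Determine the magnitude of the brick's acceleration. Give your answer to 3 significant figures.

Resolving the weight along the incline: the component pulling the brick down the slope is mg sin 42° = 12 × 9.81 × 0.6691 = 78.766 N, and the normal force is N = mg cos 42° = 12 × 9.81 × 0.7431 = 87.478 N.
Kinetic friction acts up the slope with magnitude f = μN = 0.65 × 87.478 = 56.861 N.
Net force along the incline is 78.766 − 56.861 = 21.905 N, so a = 21.905 / 12 = 1.8254 m/s².

1.83 m/s²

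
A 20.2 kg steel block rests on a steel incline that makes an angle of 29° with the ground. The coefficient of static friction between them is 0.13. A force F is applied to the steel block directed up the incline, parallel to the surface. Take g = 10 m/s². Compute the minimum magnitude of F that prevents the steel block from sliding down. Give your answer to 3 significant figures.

75.0 N

The normal force is N = mg cos 29° = 176.673 N. With F at its minimum the steel block is on the verge of sliding down, so static friction is at its maximum μ_s N = 0.13 × 176.673 = 22.967 N and acts up the slope.
Equilibrium along the incline: F + μ_s N = mg sin 29°, so F = 97.932 − 22.967 = 74.965 N.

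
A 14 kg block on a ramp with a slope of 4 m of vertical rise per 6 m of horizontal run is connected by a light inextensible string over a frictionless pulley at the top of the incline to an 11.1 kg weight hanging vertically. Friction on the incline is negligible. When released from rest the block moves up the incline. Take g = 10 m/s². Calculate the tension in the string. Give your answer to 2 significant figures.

96 N

For the block on the incline: the weight component along the slope is m₁g sin 33.69° = 14 × 10 × 0.5547 = 77.658 N and the normal force is N = m₁g cos 33.69° = 116.487 N.
Newton's second law for the block (up-slope positive): T − 77.658 = 14 a. For the hanging weight (downward positive): 11.1 × 10 − T = 11.1 a.
Adding the two equations eliminates T: 33.342 = 25.1 a, so a = 1.3284 m/s².
Then from the hanging weight's equation, T = 11.1 × (10 − 1.3284) = 96.255 N.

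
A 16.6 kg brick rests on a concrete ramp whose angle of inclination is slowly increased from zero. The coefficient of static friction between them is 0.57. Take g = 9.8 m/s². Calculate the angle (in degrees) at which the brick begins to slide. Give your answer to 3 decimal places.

At the threshold of sliding, static friction is at its maximum μ_s N and exactly balances the weight component along the incline: mg sin θ = μ_s mg cos θ.
Hence tan θ = μ_s = 0.57, so θ = arctan(0.57) = 29.6831°.

29.683°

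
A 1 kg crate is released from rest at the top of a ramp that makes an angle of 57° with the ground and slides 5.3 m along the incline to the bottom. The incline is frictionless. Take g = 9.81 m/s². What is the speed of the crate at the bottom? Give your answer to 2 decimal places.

9.34 m/s

The weight component along the incline is mg sin 57° = 8.227 N and the normal force is N = mg cos 57° = 5.343 N.
With no friction, a = g sin 57° = 8.2274 m/s².
Starting from rest over a distance of 5.3 m, v² = 2aL = 2 × 8.2274 × 5.3 = 87.2104, so v = 9.3387 m/s.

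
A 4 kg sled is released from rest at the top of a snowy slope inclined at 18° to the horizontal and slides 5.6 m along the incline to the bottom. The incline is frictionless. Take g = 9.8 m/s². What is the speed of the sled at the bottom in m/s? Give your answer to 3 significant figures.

The weight component along the incline is mg sin 18° = 12.113 N and the normal force is N = mg cos 18° = 37.281 N.
With no friction, a = g sin 18° = 3.0284 m/s².
Starting from rest over a distance of 5.6 m, v² = 2aL = 2 × 3.0284 × 5.6 = 33.9181, so v = 5.8239 m/s.

5.82 m/s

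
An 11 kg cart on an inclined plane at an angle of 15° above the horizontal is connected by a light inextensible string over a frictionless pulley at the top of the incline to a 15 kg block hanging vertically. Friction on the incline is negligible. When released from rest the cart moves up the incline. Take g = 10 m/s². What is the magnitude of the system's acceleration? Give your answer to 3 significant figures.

For the cart on the incline: the weight component along the slope is m₁g sin 15° = 11 × 10 × 0.2588 = 28.468 N and the normal force is N = m₁g cos 15° = 106.252 N.
Newton's second law for the cart (up-slope positive): T − 28.468 = 11 a. For the hanging block (downward positive): 15 × 10 − T = 15 a.
Adding the two equations eliminates T: 121.532 = 26 a, so a = 4.6743 m/s².

4.67 m/s²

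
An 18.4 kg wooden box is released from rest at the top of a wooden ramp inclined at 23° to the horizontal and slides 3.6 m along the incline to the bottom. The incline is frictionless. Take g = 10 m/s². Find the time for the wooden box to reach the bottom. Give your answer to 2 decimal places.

The weight component along the incline is mg sin 23° = 71.895 N and the normal force is N = mg cos 23° = 169.373 N.
With no friction, a = g sin 23° = 3.9073 m/s².
Starting from rest, L = ½at², so t = √(2L/a) = √(2 × 3.6 / 3.9073) = 1.3575 s.

1.36 s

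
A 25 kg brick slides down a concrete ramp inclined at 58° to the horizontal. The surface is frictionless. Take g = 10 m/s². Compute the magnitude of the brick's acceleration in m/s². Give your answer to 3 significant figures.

Resolving the weight along the incline: the component pulling the brick down the slope is mg sin 58° = 25 × 10 × 0.8480 = 212.000 N, and the normal force is N = mg cos 58° = 25 × 10 × 0.5299 = 132.475 N.
With no friction the net force along the incline is 212.000 N, so a = g sin 58° = 212.000 / 25 = 8.4800 m/s².

8.48 m/s²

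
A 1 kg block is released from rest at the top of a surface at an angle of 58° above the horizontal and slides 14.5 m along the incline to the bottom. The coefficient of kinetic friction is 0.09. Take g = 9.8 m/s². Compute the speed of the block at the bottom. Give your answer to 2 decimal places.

The weight component along the incline is mg sin 58° = 8.311 N and the normal force is N = mg cos 58° = 5.193 N.
Friction up the slope is f = μN = 0.09 × 5.193 = 0.467 N, so the net downslope force is 8.311 − 0.467 = 7.844 N and a = 7.844 / 1 = 7.8440 m/s².
Starting from rest over a distance of 14.5 m, v² = 2aL = 2 × 7.8440 × 14.5 = 227.4760, so v = 15.0823 m/s.

15.08 m/s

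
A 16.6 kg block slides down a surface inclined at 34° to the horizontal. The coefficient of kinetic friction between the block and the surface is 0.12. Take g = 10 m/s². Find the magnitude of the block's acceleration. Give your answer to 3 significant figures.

Resolving the weight along the incline: the component pulling the block down the slope is mg sin 34° = 16.6 × 10 × 0.5592 = 92.827 N, and the normal force is N = mg cos 34° = 16.6 × 10 × 0.8290 = 137.614 N.
Kinetic friction acts up the slope with magnitude f = μN = 0.12 × 137.614 = 16.514 N.
Net force along the incline is 92.827 − 16.514 = 76.313 N, so a = 76.313 / 16.6 = 4.5972 m/s².

4.60 m/s²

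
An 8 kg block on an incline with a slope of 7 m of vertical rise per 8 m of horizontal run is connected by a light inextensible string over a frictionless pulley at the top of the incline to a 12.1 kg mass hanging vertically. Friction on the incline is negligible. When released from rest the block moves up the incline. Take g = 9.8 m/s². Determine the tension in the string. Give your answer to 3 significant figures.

78.3 N

For the block on the incline: the weight component along the slope is m₁g sin 41.19° = 8 × 9.8 × 0.6585 = 51.626 N and the normal force is N = m₁g cos 41.19° = 59.002 N.
Newton's second law for the block (up-slope positive): T − 51.626 = 8 a. For the hanging mass (downward positive): 12.1 × 9.8 − T = 12.1 a.
Adding the two equations eliminates T: 66.954 = 20.1 a, so a = 3.3310 m/s².
Then from the hanging mass's equation, T = 12.1 × (9.8 − 3.3310) = 78.275 N.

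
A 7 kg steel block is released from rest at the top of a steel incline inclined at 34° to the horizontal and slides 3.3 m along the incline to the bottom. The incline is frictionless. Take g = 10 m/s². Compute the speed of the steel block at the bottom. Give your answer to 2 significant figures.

The weight component along the incline is mg sin 34° = 39.144 N and the normal force is N = mg cos 34° = 58.033 N.
With no friction, a = g sin 34° = 5.5919 m/s².
Starting from rest over a distance of 3.3 m, v² = 2aL = 2 × 5.5919 × 3.3 = 36.9065, so v = 6.0751 m/s.

6.1 m/s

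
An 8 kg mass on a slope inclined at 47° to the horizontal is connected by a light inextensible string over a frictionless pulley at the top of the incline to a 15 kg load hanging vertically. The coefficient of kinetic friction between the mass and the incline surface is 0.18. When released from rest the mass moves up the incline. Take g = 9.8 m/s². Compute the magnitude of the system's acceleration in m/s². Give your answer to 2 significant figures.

For the mass on the incline: the weight component along the slope is m₁g sin 47° = 8 × 9.8 × 0.7314 = 57.342 N and the normal force is N = m₁g cos 47° = 53.469 N.
Kinetic friction opposes the mass's motion up the incline: f = μN = 0.18 × 53.469 = 9.624 N acting down the slope.
Newton's second law for the mass (up-slope positive): T − 57.342 − 9.624 = 8 a. For the hanging load (downward positive): 15 × 9.8 − T = 15 a.
Adding the two equations eliminates T: 80.034 = 23 a, so a = 3.4797 m/s².

3.5 m/s²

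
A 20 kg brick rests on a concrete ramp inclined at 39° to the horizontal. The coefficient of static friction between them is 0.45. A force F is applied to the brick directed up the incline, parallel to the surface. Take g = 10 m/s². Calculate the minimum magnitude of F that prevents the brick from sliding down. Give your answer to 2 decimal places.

The normal force is N = mg cos 39° = 155.429 N. With F at its minimum the brick is on the verge of sliding down, so static friction is at its maximum μ_s N = 0.45 × 155.429 = 69.943 N and acts up the slope.
Equilibrium along the incline: F + μ_s N = mg sin 39°, so F = 125.864 − 69.943 = 55.921 N.

55.92 N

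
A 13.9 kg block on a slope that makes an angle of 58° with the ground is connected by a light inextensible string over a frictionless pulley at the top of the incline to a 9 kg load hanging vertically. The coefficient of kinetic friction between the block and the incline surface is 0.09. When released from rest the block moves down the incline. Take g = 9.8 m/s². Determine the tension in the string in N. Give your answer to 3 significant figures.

For the block on the incline: the weight component along the slope is m₁g sin 58° = 13.9 × 9.8 × 0.8480 = 115.515 N and the normal force is N = m₁g cos 58° = 72.186 N.
Kinetic friction opposes the block's motion down the incline: f = μN = 0.09 × 72.186 = 6.497 N acting up the slope.
Newton's second law for the block (down-slope positive): 115.515 − 6.497 − T = 13.9 a. For the hanging load (upward positive): T − 9 × 9.8 = 9 a.
Adding the two equations eliminates T: 20.818 = 22.9 a, so a = 0.9091 m/s².
Then from the hanging load's equation, T = 9 × (9.8 + 0.9091) = 96.382 N.

96.4 N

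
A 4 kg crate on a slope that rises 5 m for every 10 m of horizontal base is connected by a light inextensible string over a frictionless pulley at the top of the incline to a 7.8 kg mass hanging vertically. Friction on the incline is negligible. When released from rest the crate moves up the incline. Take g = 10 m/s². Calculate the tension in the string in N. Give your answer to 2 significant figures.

For the crate on the incline: the weight component along the slope is m₁g sin 26.57° = 4 × 10 × 0.4472 = 17.888 N and the normal force is N = m₁g cos 26.57° = 35.777 N.
Newton's second law for the crate (up-slope positive): T − 17.888 = 4 a. For the hanging mass (downward positive): 7.8 × 10 − T = 7.8 a.
Adding the two equations eliminates T: 60.112 = 11.8 a, so a = 5.0942 m/s².
Then from the hanging mass's equation, T = 7.8 × (10 − 5.0942) = 38.265 N.

38 N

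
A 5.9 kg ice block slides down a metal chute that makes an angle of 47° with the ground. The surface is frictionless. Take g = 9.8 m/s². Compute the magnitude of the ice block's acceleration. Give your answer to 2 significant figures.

Resolving the weight along the incline: the component pulling the ice block down the slope is mg sin 47° = 5.9 × 9.8 × 0.7314 = 42.290 N, and the normal force is N = mg cos 47° = 5.9 × 9.8 × 0.6820 = 39.433 N.
With no friction the net force along the incline is 42.290 N, so a = g sin 47° = 42.290 / 5.9 = 7.1678 m/s².

7.2 m/s²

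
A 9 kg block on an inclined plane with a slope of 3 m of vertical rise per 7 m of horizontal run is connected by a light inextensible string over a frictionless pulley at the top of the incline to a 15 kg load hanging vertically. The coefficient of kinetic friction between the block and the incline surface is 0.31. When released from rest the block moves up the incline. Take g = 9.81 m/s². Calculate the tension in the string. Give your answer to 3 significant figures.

For the block on the incline: the weight component along the slope is m₁g sin 23.20° = 9 × 9.81 × 0.3939 = 34.777 N and the normal force is N = m₁g cos 23.20° = 81.151 N.
Kinetic friction opposes the block's motion up the incline: f = μN = 0.31 × 81.151 = 25.157 N acting down the slope.
Newton's second law for the block (up-slope positive): T − 34.777 − 25.157 = 9 a. For the hanging load (downward positive): 15 × 9.81 − T = 15 a.
Adding the two equations eliminates T: 87.216 = 24 a, so a = 3.6340 m/s².
Then from the hanging load's equation, T = 15 × (9.81 − 3.6340) = 92.640 N.

92.6 N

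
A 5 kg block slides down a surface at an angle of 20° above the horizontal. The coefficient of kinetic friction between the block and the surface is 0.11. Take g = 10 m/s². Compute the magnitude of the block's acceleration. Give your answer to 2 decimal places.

Resolving the weight along the incline: the component pulling the block down the slope is mg sin 20° = 5 × 10 × 0.3420 = 17.100 N, and the normal force is N = mg cos 20° = 5 × 10 × 0.9397 = 46.985 N.
Kinetic friction acts up the slope with magnitude f = μN = 0.11 × 46.985 = 5.168 N.
Net force along the incline is 17.100 − 5.168 = 11.932 N, so a = 11.932 / 5 = 2.3864 m/s².

2.39 m/s²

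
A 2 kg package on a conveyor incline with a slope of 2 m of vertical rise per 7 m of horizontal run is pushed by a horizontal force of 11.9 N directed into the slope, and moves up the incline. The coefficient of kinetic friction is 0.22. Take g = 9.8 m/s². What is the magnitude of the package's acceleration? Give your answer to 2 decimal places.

The horizontal push has components F cos 15.95° = 11.9 × 0.9615 = 11.442 N up the incline and F sin 15.95° = 11.9 × 0.2747 = 3.269 N pressing into the surface.
The normal force is therefore N = mg cos 15.95° + F sin 15.95° = 18.845 + 3.269 = 22.114 N, and kinetic friction down the slope is μN = 0.22 × 22.114 = 4.865 N.
Along the incline: F cos 15.95° − mg sin 15.95° − μN = ma, so 11.442 − 5.384 − 4.865 = 2 a, giving a = 0.5965 m/s².

0.60 m/s²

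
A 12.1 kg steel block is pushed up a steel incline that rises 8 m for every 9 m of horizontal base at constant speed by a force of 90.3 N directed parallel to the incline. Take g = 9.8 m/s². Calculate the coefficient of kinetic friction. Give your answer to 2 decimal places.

At constant speed ΣF = 0 along the incline. The applied 90.3 N acts up the slope; the weight component mg sin 41.63° = 78.780 N and kinetic friction μN both act down the slope.
So 90.3 = 78.780 + μ × 88.628, giving μ = (90.3 − 78.780) / 88.628 = 0.1300.

0.13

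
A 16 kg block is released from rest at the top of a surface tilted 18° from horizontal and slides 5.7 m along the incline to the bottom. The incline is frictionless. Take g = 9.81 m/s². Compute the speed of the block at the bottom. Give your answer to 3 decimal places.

The weight component along the incline is mg sin 18° = 48.503 N and the normal force is N = mg cos 18° = 149.278 N.
With no friction, a = g sin 18° = 3.0315 m/s².
Starting from rest over a distance of 5.7 m, v² = 2aL = 2 × 3.0315 × 5.7 = 34.5591, so v = 5.8787 m/s.

5.879 m/s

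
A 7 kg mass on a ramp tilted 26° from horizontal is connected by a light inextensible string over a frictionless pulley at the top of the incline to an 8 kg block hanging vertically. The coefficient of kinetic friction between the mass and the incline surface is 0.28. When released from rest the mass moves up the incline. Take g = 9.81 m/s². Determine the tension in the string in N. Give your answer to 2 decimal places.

For the mass on the incline: the weight component along the slope is m₁g sin 26° = 7 × 9.81 × 0.4384 = 30.105 N and the normal force is N = m₁g cos 26° = 61.720 N.
Kinetic friction opposes the mass's motion up the incline: f = μN = 0.28 × 61.720 = 17.282 N acting down the slope.
Newton's second law for the mass (up-slope positive): T − 30.105 − 17.282 = 7 a. For the hanging block (downward positive): 8 × 9.81 − T = 8 a.
Adding the two equations eliminates T: 31.093 = 15 a, so a = 2.0729 m/s².
Then from the hanging block's equation, T = 8 × (9.81 − 2.0729) = 61.897 N.

61.90 N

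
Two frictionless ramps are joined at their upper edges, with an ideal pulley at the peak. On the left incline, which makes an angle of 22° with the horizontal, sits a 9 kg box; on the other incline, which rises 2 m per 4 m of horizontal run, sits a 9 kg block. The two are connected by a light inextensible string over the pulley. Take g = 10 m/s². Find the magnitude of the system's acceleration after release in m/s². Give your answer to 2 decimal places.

0.36 m/s²

Resolve each weight along its own incline: the 9 kg mass has component 9 × 10 × sin 22° = 33.715 N down its slope, and the 9 kg mass has 9 × 10 × sin 26.57° = 40.249 N down its slope.
The 9 kg side's 40.249 N exceeds the other side's 33.715 N, so that mass slides down and the 9 kg mass slides up. Taking that direction as positive, Newton's second law for the whole system gives 40.249 − 33.715 = (9 + 9) a, so a = 6.534 / 18 = 0.3630 m/s².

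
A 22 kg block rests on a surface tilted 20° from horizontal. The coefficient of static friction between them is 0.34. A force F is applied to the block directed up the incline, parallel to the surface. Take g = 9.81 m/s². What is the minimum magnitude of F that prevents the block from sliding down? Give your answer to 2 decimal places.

4.86 N

The normal force is N = mg cos 20° = 202.804 N. With F at its minimum the block is on the verge of sliding down, so static friction is at its maximum μ_s N = 0.34 × 202.804 = 68.953 N and acts up the slope.
Equilibrium along the incline: F + μ_s N = mg sin 20°, so F = 73.815 − 68.953 = 4.862 N.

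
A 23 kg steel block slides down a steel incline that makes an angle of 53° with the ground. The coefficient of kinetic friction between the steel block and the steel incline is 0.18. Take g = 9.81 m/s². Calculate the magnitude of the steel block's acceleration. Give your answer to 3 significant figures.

6.77 m/s²

Resolving the weight along the incline: the component pulling the steel block down the slope is mg sin 53° = 23 × 9.81 × 0.7986 = 180.188 N, and the normal force is N = mg cos 53° = 23 × 9.81 × 0.6018 = 135.784 N.
Kinetic friction acts up the slope with magnitude f = μN = 0.18 × 135.784 = 24.441 N.
Net force along the incline is 180.188 − 24.441 = 155.747 N, so a = 155.747 / 23 = 6.7716 m/s².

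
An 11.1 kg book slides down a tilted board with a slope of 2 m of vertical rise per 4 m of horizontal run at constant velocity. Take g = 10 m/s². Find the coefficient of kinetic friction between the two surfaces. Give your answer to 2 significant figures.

At constant velocity the net force along the incline is zero: mg sin 26.57° = μ mg cos 26.57°.
So μ = tan 26.57° = 0.4472 / 0.8944 = 0.5000.

0.50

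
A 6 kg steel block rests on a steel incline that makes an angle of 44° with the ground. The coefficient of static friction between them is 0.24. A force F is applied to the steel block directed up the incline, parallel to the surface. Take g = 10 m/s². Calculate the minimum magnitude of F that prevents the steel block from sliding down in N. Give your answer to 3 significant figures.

The normal force is N = mg cos 44° = 43.160 N. With F at its minimum the steel block is on the verge of sliding down, so static friction is at its maximum μ_s N = 0.24 × 43.160 = 10.358 N and acts up the slope.
Equilibrium along the incline: F + μ_s N = mg sin 44°, so F = 41.680 − 10.358 = 31.322 N.

31.3 N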